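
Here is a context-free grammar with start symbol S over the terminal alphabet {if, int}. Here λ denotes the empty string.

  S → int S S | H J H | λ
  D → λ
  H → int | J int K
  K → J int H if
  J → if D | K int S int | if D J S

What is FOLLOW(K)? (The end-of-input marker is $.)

{$, if, int}

FIRST(D) = {λ}
FIRST(S) = {λ, if, int}  (via H J H)
FIRST(H) = {if, int}  (via J int K)
FIRST(K) = {if}  (via J int H if)
FIRST(J) = {if}  (via K int S int)
FOLLOW(S) includes $ since S is the start symbol.
FOLLOW(J): in S→H J H, J is followed by H with FIRST {if, int}; in H→J int K, J is followed by int K with FIRST {int}; in K→J int H if, J is followed by int H if with FIRST {int}; in J→if D J S, J is followed by S with FIRST {λ, if, int}; in J→if D J S, the suffix after J is nullable (adds nothing new). Thus FOLLOW(J) = {if, int}.
FOLLOW(S): in S→int S S (occurrence 1), S is followed by S with FIRST {λ, if, int}; in S→int S S (occurrence 1), the suffix after S is nullable (adds nothing new); in S→int S S (occurrence 2), the suffix after S is empty (adds nothing new); in J→K int S int, S is followed by int with FIRST {int}; in J→if D J S, the suffix after S is empty, so FOLLOW(S) ⊇ FOLLOW(J) = {if, int}. Thus FOLLOW(S) = {$, if, int}.
FOLLOW(D): in J→if D, the suffix after D is empty, so FOLLOW(D) ⊇ FOLLOW(J) = {if, int}; in J→if D J S, D is followed by J S with FIRST {if}. Thus FOLLOW(D) = {if, int}.
FOLLOW(H): in S→H J H (occurrence 1), H is followed by J H with FIRST {if}; in S→H J H (occurrence 2), the suffix after H is empty, so FOLLOW(H) ⊇ FOLLOW(S) = {$, if, int}; in K→J int H if, H is followed by if with FIRST {if}. Thus FOLLOW(H) = {$, if, int}.
FOLLOW(K): in H→J int K, the suffix after K is empty, so FOLLOW(K) ⊇ FOLLOW(H) = {$, if, int}; in J→K int S int, K is followed by int S int with FIRST {int}. Thus FOLLOW(K) = {$, if, int}.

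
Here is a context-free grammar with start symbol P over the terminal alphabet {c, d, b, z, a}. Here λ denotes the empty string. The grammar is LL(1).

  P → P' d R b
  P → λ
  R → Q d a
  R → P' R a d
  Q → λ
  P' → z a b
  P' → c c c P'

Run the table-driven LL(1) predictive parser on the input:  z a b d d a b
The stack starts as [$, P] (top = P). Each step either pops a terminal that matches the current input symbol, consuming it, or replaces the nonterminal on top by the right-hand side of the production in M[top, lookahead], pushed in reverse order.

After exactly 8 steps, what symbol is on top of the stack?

     Stack          Input            Action
  1  $ P            z a b d d a b $  expand P → P' d R b
  2  $ b R d P'     z a b d d a b $  expand P' → z a b
  3  $ b R d b a z  z a b d d a b $  match z
  4  $ b R d b a    a b d d a b $    match a
  5  $ b R d b      b d d a b $      match b
  6  $ b R d        d d a b $        match d
  7  $ b R          d a b $          expand R → Q d a
  8  $ b a d Q      d a b $          expand Q → λ
Stack after step 8: $ b a d (top = d).

d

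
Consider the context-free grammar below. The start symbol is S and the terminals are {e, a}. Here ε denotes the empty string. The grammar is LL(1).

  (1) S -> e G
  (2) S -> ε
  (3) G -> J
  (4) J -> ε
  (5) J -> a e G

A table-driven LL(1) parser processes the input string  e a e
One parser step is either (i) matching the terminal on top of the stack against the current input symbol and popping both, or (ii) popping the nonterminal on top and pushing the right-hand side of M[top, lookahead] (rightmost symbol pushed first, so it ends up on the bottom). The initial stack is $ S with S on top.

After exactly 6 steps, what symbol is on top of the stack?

     Stack    Input    Action
  1  $ S      e a e $  expand S -> e G
  2  $ G e    e a e $  match e
  3  $ G      a e $    expand G -> J
  4  $ J      a e $    expand J -> a e G
  5  $ G e a  a e $    match a
  6  $ G e    e $      match e
Stack after step 6: $ G (top = G).

G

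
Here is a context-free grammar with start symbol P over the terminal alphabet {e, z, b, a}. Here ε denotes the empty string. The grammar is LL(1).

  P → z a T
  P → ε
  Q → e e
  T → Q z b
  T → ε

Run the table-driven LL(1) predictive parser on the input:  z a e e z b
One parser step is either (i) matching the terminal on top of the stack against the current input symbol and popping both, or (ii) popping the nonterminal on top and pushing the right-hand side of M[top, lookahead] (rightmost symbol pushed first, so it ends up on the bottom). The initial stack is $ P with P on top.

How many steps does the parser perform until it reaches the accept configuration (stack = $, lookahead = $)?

9

     Stack      Input          Action
  1  $ P        z a e e z b $  expand P → z a T
  2  $ T a z    z a e e z b $  match z
  3  $ T a      a e e z b $    match a
  4  $ T        e e z b $      expand T → Q z b
  5  $ b z Q    e e z b $      expand Q → e e
  6  $ b z e e  e e z b $      match e
  7  $ b z e    e z b $        match e
  8  $ b z      z b $          match z
  9  $ b        b $            match b
Accept reached after 9 steps.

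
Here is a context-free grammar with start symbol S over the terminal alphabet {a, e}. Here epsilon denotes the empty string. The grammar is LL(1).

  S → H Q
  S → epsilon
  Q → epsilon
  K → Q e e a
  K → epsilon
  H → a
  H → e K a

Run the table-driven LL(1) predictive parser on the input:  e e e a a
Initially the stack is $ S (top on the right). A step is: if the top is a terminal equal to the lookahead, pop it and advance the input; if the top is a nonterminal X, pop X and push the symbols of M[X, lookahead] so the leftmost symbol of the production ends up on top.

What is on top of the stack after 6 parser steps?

step 1: stack=$ S  input=e e e a a $  — expand S → H Q
step 2: stack=$ Q H  input=e e e a a $  — expand H → e K a
step 3: stack=$ Q a K e  input=e e e a a $  — match e
step 4: stack=$ Q a K  input=e e a a $  — expand K → Q e e a
step 5: stack=$ Q a a e e Q  input=e e a a $  — expand Q → epsilon
step 6: stack=$ Q a a e e  input=e e a a $  — match e
Stack after step 6: $ Q a a e (top = e).

e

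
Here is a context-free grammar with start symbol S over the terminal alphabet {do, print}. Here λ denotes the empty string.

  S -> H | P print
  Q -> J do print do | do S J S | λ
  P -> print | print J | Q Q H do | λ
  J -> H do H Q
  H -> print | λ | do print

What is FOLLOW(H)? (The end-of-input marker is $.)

{$, do, print}

FIRST(H): from H->print we get {print}; from H->λ we get {λ}; from H->do print we get {do}. So FIRST(H) = {λ, do, print}.
FIRST(J): from J->H do H Q we get {do, print}. So FIRST(J) = {do, print}.
FIRST(Q): from Q->J do print do we get {do, print}; from Q->do S J S we get {do}; from Q->λ we get {λ}. So FIRST(Q) = {λ, do, print}.
FIRST(P): from P->print we get {print}; from P->print J we get {print}; from P->Q Q H do we get {do, print}; from P->λ we get {λ}. So FIRST(P) = {λ, do, print}.
FIRST(S): from S->H we get {λ, do, print}; from S->P print we get {do, print}. So FIRST(S) = {λ, do, print}.
FOLLOW(S) includes $ since S is the start symbol.
FOLLOW(P): in S->P print, P is followed by print with FIRST {print}. Thus FOLLOW(P) = {print}.
FOLLOW(S): in Q->do S J S (occurrence 1), S is followed by J S with FIRST {do, print}; in Q->do S J S (occurrence 2), the suffix after S is empty, so FOLLOW(S) ⊇ FOLLOW(Q) = {do, print}. Thus FOLLOW(S) = {$, do, print}.
FOLLOW(Q): in P->Q Q H do (occurrence 1), Q is followed by Q H do with FIRST {do, print}; in P->Q Q H do (occurrence 2), Q is followed by H do with FIRST {do, print}; in J->H do H Q, the suffix after Q is empty, so FOLLOW(Q) ⊇ FOLLOW(J) = {do, print}. Thus FOLLOW(Q) = {do, print}.
FOLLOW(J): in Q->J do print do, J is followed by do print do with FIRST {do}; in Q->do S J S, J is followed by S with FIRST {λ, do, print}; in Q->do S J S, the suffix after J is nullable, so FOLLOW(J) ⊇ FOLLOW(Q) = {do, print}; in P->print J, the suffix after J is empty, so FOLLOW(J) ⊇ FOLLOW(P) = {print}. Thus FOLLOW(J) = {do, print}.
FOLLOW(H): in S->H, the suffix after H is empty, so FOLLOW(H) ⊇ FOLLOW(S) = {$, do, print}; in P->Q Q H do, H is followed by do with FIRST {do}; in J->H do H Q (occurrence 1), H is followed by do H Q with FIRST {do}; in J->H do H Q (occurrence 2), H is followed by Q with FIRST {λ, do, print}; in J->H do H Q (occurrence 2), the suffix after H is nullable, so FOLLOW(H) ⊇ FOLLOW(J) = {do, print}. Thus FOLLOW(H) = {$, do, print}.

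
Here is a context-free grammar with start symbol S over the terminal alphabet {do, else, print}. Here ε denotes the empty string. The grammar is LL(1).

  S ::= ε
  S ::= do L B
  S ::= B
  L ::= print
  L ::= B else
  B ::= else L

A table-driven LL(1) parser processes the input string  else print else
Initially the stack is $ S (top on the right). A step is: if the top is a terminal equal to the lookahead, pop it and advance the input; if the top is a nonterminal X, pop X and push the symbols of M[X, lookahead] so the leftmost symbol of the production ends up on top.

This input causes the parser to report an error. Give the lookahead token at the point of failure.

else

step 1: stack=$ S  input=else print else $  — expand S ::= B
step 2: stack=$ B  input=else print else $  — expand B ::= else L
step 3: stack=$ L else  input=else print else $  — match else
step 4: stack=$ L  input=print else $  — expand L ::= print
step 5: stack=$ print  input=print else $  — match print
step 6: stack=$  input=else $  — error: stack empty but input remains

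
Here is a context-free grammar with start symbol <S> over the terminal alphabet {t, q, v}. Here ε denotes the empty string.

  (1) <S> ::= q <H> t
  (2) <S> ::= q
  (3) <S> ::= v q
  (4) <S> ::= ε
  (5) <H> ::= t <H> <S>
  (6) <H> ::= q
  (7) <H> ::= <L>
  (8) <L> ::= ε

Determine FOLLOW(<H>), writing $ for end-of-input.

{q, t, v}

FIRST(<S>) = {ε, q, v}
FIRST(<L>) = {ε}
FIRST(<H>) = {ε, q, t}  (via <L>)
FOLLOW(<S>) includes $ since <S> is the start symbol.
FOLLOW(<H>): in <S>::=q <H> t, <H> is followed by t with FIRST {t}; in <H>::=t <H> <S>, <H> is followed by <S> with FIRST {ε, q, v}; in <H>::=t <H> <S>, the suffix after <H> is nullable (adds nothing new). Thus FOLLOW(<H>) = {q, t, v}.
FOLLOW(<S>): in <H>::=t <H> <S>, the suffix after <S> is empty, so FOLLOW(<S>) ⊇ FOLLOW(<H>) = {q, t, v}. Thus FOLLOW(<S>) = {$, q, t, v}.
FOLLOW(<L>): in <H>::=<L>, the suffix after <L> is empty, so FOLLOW(<L>) ⊇ FOLLOW(<H>) = {q, t, v}. Thus FOLLOW(<L>) = {q, t, v}.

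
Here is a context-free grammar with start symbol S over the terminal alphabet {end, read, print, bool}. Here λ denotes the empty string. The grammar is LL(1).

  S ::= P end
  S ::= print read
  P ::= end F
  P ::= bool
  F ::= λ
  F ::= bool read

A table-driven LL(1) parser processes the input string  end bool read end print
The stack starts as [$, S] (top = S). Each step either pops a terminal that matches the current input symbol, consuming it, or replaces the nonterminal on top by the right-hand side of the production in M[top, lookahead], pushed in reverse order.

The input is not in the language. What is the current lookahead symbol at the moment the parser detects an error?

     Stack            Input                      Action
  1  $ S              end bool read end print $  expand S ::= P end
  2  $ end P          end bool read end print $  expand P ::= end F
  3  $ end F end      end bool read end print $  match end
  4  $ end F          bool read end print $      expand F ::= bool read
  5  $ end read bool  bool read end print $      match bool
  6  $ end read       read end print $           match read
  7  $ end            end print $                match end
  8  $                print $                    error: stack empty but input remains

print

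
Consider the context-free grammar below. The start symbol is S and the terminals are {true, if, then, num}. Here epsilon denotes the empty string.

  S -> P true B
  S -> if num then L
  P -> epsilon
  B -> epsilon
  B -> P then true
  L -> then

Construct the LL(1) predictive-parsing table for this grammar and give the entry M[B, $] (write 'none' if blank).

FIRST(P): from P->epsilon we get {epsilon}. So FIRST(P) = {epsilon}.
FIRST(L): from L->then we get {then}. So FIRST(L) = {then}.
FIRST(S): from S->P true B we get {true}; from S->if num then L we get {if}. So FIRST(S) = {if, true}.
FIRST(B): from B->epsilon we get {epsilon}; from B->P then true we get {then}. So FIRST(B) = {epsilon, then}.
FOLLOW(S) includes $ since S is the start symbol.
FOLLOW(S): S appears on no right-hand side. Thus FOLLOW(S) = {$}.
FOLLOW(B): in S->P true B, the suffix after B is empty, so FOLLOW(B) ⊇ FOLLOW(S) = {$}. Thus FOLLOW(B) = {$}.
For B -> epsilon: FIRST(epsilon) = {epsilon}, so it goes in M[B, t] for t ∈ {}; since epsilon ∈ FIRST, also for every t ∈ FOLLOW(B) = {$}.
For B -> P then true: FIRST(P then true) = {then}, so it goes in M[B, t] for t ∈ {then}.

B -> epsilon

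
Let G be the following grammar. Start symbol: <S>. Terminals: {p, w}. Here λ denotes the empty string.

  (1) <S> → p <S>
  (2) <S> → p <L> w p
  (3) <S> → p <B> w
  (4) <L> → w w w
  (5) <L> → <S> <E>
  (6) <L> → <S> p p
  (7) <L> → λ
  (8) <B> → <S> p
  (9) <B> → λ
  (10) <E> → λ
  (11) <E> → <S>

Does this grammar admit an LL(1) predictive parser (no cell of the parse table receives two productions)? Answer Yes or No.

No

FIRST(<S>) = {p}
FIRST(<L>) = {λ, p, w}
FIRST(<B>) = {λ, p}
FIRST(<E>) = {λ, p}
FOLLOW(<S>) = {$, p, w}
FOLLOW(<L>) = {w}
FOLLOW(<B>) = {w}
FOLLOW(<E>) = {w}
Cell M[<L>, p] receives both <L> → <S> <E> and <L> → <S> p p — the grammar is not LL(1).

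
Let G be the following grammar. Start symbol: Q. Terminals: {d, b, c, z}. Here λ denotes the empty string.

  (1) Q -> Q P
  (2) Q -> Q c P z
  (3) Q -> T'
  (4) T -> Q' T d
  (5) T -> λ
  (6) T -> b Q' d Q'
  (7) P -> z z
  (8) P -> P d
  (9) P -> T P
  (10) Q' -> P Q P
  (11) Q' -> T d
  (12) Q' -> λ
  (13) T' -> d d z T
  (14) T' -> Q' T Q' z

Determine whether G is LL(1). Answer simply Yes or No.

FIRST(Q) = {b, d, z}
FIRST(T) = {λ, b, d, z}
FIRST(P) = {b, d, z}
FIRST(Q') = {λ, b, d, z}
FIRST(T') = {b, d, z}
FOLLOW(Q) = {$, b, c, d, z}
FOLLOW(T) = {$, b, c, d, z}
FOLLOW(P) = {$, b, c, d, z}
FOLLOW(Q') = {$, b, c, d, z}
FOLLOW(T') = {$, b, c, d, z}
Cell M[P, b] receives both P -> P d and P -> T P — the grammar is not LL(1).

No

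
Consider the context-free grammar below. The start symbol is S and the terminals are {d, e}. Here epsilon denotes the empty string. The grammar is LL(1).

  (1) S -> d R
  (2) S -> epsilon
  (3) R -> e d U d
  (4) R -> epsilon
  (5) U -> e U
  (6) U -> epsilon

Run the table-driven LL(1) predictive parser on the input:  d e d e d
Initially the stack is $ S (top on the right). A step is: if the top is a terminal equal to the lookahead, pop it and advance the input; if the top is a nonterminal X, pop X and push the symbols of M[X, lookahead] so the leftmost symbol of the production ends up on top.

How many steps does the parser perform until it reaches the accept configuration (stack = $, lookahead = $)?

     Stack      Input        Action
  1  $ S        d e d e d $  expand S -> d R
  2  $ R d      d e d e d $  match d
  3  $ R        e d e d $    expand R -> e d U d
  4  $ d U d e  e d e d $    match e
  5  $ d U d    d e d $      match d
  6  $ d U      e d $        expand U -> e U
  7  $ d U e    e d $        match e
  8  $ d U      d $          expand U -> epsilon
  9  $ d        d $          match d
Accept reached after 9 steps.

9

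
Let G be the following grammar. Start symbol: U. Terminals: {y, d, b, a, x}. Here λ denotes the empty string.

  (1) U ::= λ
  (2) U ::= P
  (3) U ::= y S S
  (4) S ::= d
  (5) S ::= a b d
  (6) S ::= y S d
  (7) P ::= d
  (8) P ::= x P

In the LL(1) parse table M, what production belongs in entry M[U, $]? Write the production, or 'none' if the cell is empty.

U ::= λ

FIRST(S): from S::=d we get {d}; from S::=a b d we get {a}; from S::=y S d we get {y}. So FIRST(S) = {a, d, y}.
FIRST(P): from P::=d we get {d}; from P::=x P we get {x}. So FIRST(P) = {d, x}.
FIRST(U): from U::=λ we get {λ}; from U::=P we get {d, x}; from U::=y S S we get {y}. So FIRST(U) = {λ, d, x, y}.
FOLLOW(U) includes $ since U is the start symbol.
FOLLOW(U): U appears on no right-hand side. Thus FOLLOW(U) = {$}.
For U ::= λ: FIRST(λ) = {λ}, so it goes in M[U, t] for t ∈ {}; since λ ∈ FIRST, also for every t ∈ FOLLOW(U) = {$}.
For U ::= P: FIRST(P) = {d, x}, so it goes in M[U, t] for t ∈ {d, x}.
For U ::= y S S: FIRST(y S S) = {y}, so it goes in M[U, t] for t ∈ {y}.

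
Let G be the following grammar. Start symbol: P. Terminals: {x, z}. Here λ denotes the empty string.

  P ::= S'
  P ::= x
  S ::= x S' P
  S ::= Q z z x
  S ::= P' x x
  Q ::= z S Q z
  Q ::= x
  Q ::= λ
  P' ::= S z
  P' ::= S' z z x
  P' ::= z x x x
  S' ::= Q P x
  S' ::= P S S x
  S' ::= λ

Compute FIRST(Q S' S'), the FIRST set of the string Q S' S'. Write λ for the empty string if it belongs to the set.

FIRST(Q) = {λ, x, z}
FIRST(P) = {λ, x, z}  (via S')
FIRST(S) = {x, z}  (via Q z z x, P' x x)
FIRST(S') = {λ, x, z}  (via Q P x, P S S x)
FIRST(P') = {x, z}  (via S z, S' z z x)
FIRST(Q S' S'): take FIRST of each symbol in turn, carrying on past any symbol whose FIRST contains λ; result {λ, x, z}.

{λ, x, z}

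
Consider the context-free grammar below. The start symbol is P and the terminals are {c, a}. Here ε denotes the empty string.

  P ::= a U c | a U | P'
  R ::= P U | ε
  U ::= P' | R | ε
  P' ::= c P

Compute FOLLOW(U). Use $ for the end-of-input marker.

{$, a, c}

FIRST(P'): from P'::=c P we get {c}. So FIRST(P') = {c}.
FIRST(P): from P::=a U c we get {a}; from P::=a U we get {a}; from P::=P' we get {c}. So FIRST(P) = {a, c}.
FIRST(R): from R::=P U we get {a, c}; from R::=ε we get {ε}. So FIRST(R) = {ε, a, c}.
FIRST(U): from U::=P' we get {c}; from U::=R we get {ε, a, c}; from U::=ε we get {ε}. So FIRST(U) = {ε, a, c}.
FOLLOW(P) includes $ since P is the start symbol.
FOLLOW(P): in R::=P U, P is followed by U with FIRST {ε, a, c}; in R::=P U, the suffix after P is nullable, so FOLLOW(P) ⊇ FOLLOW(R) = {$, a, c}; in P'::=c P, the suffix after P is empty, so FOLLOW(P) ⊇ FOLLOW(P') = {$, a, c}. Thus FOLLOW(P) = {$, a, c}.
FOLLOW(R): in U::=R, the suffix after R is empty, so FOLLOW(R) ⊇ FOLLOW(U) = {$, a, c}. Thus FOLLOW(R) = {$, a, c}.
FOLLOW(U): in P::=a U c, U is followed by c with FIRST {c}; in P::=a U, the suffix after U is empty, so FOLLOW(U) ⊇ FOLLOW(P) = {$, a, c}; in R::=P U, the suffix after U is empty, so FOLLOW(U) ⊇ FOLLOW(R) = {$, a, c}. Thus FOLLOW(U) = {$, a, c}.
FOLLOW(P'): in P::=P', the suffix after P' is empty, so FOLLOW(P') ⊇ FOLLOW(P) = {$, a, c}; in U::=P', the suffix after P' is empty, so FOLLOW(P') ⊇ FOLLOW(U) = {$, a, c}. Thus FOLLOW(P') = {$, a, c}.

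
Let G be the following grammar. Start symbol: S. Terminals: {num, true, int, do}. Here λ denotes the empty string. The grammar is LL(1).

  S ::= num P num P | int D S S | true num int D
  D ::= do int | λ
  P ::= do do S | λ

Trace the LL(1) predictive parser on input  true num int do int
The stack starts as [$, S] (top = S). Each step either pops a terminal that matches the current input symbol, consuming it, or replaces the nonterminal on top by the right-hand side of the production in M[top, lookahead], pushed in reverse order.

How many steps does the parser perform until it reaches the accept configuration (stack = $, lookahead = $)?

     Stack             Input                  Action
  1  $ S               true num int do int $  expand S ::= true num int D
  2  $ D int num true  true num int do int $  match true
  3  $ D int num       num int do int $       match num
  4  $ D int           int do int $           match int
  5  $ D               do int $               expand D ::= do int
  6  $ int do          do int $               match do
  7  $ int             int $                  match int
Accept reached after 7 steps.

7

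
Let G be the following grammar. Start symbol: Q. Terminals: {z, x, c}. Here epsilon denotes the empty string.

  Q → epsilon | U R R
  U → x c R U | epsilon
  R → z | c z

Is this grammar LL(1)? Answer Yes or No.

FIRST(Q) = {epsilon, c, x, z}
FIRST(U) = {epsilon, x}
FIRST(R) = {c, z}
FOLLOW(Q) = {$}
FOLLOW(U) = {c, z}
FOLLOW(R) = {$, c, x, z}
Each cell of M receives at most one production.

Yes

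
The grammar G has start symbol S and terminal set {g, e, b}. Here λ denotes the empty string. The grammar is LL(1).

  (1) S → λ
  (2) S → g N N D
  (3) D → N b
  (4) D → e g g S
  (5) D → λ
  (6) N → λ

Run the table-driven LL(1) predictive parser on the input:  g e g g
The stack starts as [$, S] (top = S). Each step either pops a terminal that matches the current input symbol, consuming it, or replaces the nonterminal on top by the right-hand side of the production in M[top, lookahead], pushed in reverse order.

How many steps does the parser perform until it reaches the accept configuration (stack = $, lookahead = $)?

9

step 1: stack=$ S  input=g e g g $  — expand S → g N N D
step 2: stack=$ D N N g  input=g e g g $  — match g
step 3: stack=$ D N N  input=e g g $  — expand N → λ
step 4: stack=$ D N  input=e g g $  — expand N → λ
step 5: stack=$ D  input=e g g $  — expand D → e g g S
step 6: stack=$ S g g e  input=e g g $  — match e
step 7: stack=$ S g g  input=g g $  — match g
step 8: stack=$ S g  input=g $  — match g
step 9: stack=$ S  input=$  — expand S → λ
Accept reached after 9 steps.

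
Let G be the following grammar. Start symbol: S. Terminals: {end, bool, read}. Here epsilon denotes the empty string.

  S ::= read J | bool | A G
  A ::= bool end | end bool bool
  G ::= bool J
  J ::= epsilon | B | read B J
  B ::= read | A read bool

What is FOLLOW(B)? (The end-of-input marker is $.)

FIRST(A) = {bool, end}
FIRST(G) = {bool}
FIRST(S) = {bool, end, read}  (via A G)
FIRST(B) = {bool, end, read}  (via A read bool)
FIRST(J) = {epsilon, bool, end, read}  (via B)
FOLLOW(S) includes $ since S is the start symbol.
FOLLOW(S): S appears on no right-hand side. Thus FOLLOW(S) = {$}.
FOLLOW(A): in S::=A G, A is followed by G with FIRST {bool}; in B::=A read bool, A is followed by read bool with FIRST {read}. Thus FOLLOW(A) = {bool, read}.
FOLLOW(G): in S::=A G, the suffix after G is empty, so FOLLOW(G) ⊇ FOLLOW(S) = {$}. Thus FOLLOW(G) = {$}.
FOLLOW(J): in S::=read J, the suffix after J is empty, so FOLLOW(J) ⊇ FOLLOW(S) = {$}; in G::=bool J, the suffix after J is empty, so FOLLOW(J) ⊇ FOLLOW(G) = {$}; in J::=read B J, the suffix after J is empty (adds nothing new). Thus FOLLOW(J) = {$}.
FOLLOW(B): in J::=B, the suffix after B is empty, so FOLLOW(B) ⊇ FOLLOW(J) = {$}; in J::=read B J, B is followed by J with FIRST {epsilon, bool, end, read}; in J::=read B J, the suffix after B is nullable, so FOLLOW(B) ⊇ FOLLOW(J) = {$}. Thus FOLLOW(B) = {$, bool, end, read}.

{$, bool, end, read}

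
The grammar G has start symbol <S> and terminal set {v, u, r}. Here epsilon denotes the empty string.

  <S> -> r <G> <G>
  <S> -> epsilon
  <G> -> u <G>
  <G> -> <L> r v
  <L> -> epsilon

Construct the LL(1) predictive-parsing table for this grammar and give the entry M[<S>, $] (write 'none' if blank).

FIRST(<S>) = {epsilon, r}
FIRST(<L>) = {epsilon}
FIRST(<G>) = {r, u}  (via <L> r v)
FOLLOW(<S>) includes $ since <S> is the start symbol.
FOLLOW(<S>): <S> appears on no right-hand side. Thus FOLLOW(<S>) = {$}.
For <S> -> r <G> <G>: FIRST(r <G> <G>) = {r}, so it goes in M[<S>, t] for t ∈ {r}.
For <S> -> epsilon: FIRST(epsilon) = {epsilon}, so it goes in M[<S>, t] for t ∈ {}; since epsilon ∈ FIRST, also for every t ∈ FOLLOW(<S>) = {$}.

<S> -> epsilon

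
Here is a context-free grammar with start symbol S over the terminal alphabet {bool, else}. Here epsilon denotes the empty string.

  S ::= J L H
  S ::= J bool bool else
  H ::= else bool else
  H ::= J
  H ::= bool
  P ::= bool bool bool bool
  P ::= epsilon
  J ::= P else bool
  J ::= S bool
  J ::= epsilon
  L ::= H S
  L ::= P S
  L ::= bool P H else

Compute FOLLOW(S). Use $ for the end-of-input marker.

{$, bool, else}

FIRST(P): from P::=bool bool bool bool we get {bool}; from P::=epsilon we get {epsilon}. So FIRST(P) = {epsilon, bool}.
FIRST(S): from S::=J L H we get {bool, else}; from S::=J bool bool else we get {bool, else}. So FIRST(S) = {bool, else}.
FIRST(J): from J::=P else bool we get {bool, else}; from J::=S bool we get {bool, else}; from J::=epsilon we get {epsilon}. So FIRST(J) = {epsilon, bool, else}.
FIRST(H): from H::=else bool else we get {else}; from H::=J we get {epsilon, bool, else}; from H::=bool we get {bool}. So FIRST(H) = {epsilon, bool, else}.
FIRST(L): from L::=H S we get {bool, else}; from L::=P S we get {bool, else}; from L::=bool P H else we get {bool}. So FIRST(L) = {bool, else}.
FOLLOW(S) includes $ since S is the start symbol.
FOLLOW(P): in J::=P else bool, P is followed by else bool with FIRST {else}; in L::=P S, P is followed by S with FIRST {bool, else}; in L::=bool P H else, P is followed by H else with FIRST {bool, else}. Thus FOLLOW(P) = {bool, else}.
FOLLOW(S): in J::=S bool, S is followed by bool with FIRST {bool}; in L::=H S, the suffix after S is empty, so FOLLOW(S) ⊇ FOLLOW(L) = {$, bool, else}; in L::=P S, the suffix after S is empty, so FOLLOW(S) ⊇ FOLLOW(L) = {$, bool, else}. Thus FOLLOW(S) = {$, bool, else}.
FOLLOW(H): in S::=J L H, the suffix after H is empty, so FOLLOW(H) ⊇ FOLLOW(S) = {$, bool, else}; in L::=H S, H is followed by S with FIRST {bool, else}; in L::=bool P H else, H is followed by else with FIRST {else}. Thus FOLLOW(H) = {$, bool, else}.
FOLLOW(J): in S::=J L H, J is followed by L H with FIRST {bool, else}; in S::=J bool bool else, J is followed by bool bool else with FIRST {bool}; in H::=J, the suffix after J is empty, so FOLLOW(J) ⊇ FOLLOW(H) = {$, bool, else}. Thus FOLLOW(J) = {$, bool, else}.
FOLLOW(L): in S::=J L H, L is followed by H with FIRST {epsilon, bool, else}; in S::=J L H, the suffix after L is nullable, so FOLLOW(L) ⊇ FOLLOW(S) = {$, bool, else}. Thus FOLLOW(L) = {$, bool, else}.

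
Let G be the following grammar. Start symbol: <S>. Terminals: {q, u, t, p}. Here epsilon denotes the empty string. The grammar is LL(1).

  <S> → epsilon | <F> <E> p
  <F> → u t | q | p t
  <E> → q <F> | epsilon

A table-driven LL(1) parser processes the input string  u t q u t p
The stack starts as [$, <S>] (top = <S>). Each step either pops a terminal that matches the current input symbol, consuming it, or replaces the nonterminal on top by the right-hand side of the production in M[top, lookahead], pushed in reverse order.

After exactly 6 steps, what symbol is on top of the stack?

<F>

     Stack        Input          Action
  1  $ <S>        u t q u t p $  expand <S> → <F> <E> p
  2  $ p <E> <F>  u t q u t p $  expand <F> → u t
  3  $ p <E> t u  u t q u t p $  match u
  4  $ p <E> t    t q u t p $    match t
  5  $ p <E>      q u t p $      expand <E> → q <F>
  6  $ p <F> q    q u t p $      match q
Stack after step 6: $ p <F> (top = <F>).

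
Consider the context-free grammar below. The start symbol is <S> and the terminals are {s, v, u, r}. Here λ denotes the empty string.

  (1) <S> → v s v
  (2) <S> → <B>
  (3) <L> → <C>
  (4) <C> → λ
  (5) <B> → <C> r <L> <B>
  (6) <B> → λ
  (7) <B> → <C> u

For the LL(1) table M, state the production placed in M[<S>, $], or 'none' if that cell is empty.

FIRST(<C>) = {λ}
FIRST(<L>) = {λ}  (via <C>)
FIRST(<B>) = {λ, r, u}  (via <C> r <L> <B>, <C> u)
FIRST(<S>) = {λ, r, u, v}  (via <B>)
FOLLOW(<S>) includes $ since <S> is the start symbol.
FOLLOW(<S>): <S> appears on no right-hand side. Thus FOLLOW(<S>) = {$}.
For <S> → v s v: FIRST(v s v) = {v}, so it goes in M[<S>, t] for t ∈ {v}.
For <S> → <B>: FIRST(<B>) = {λ, r, u}, so it goes in M[<S>, t] for t ∈ {r, u}; since λ ∈ FIRST, also for every t ∈ FOLLOW(<S>) = {$}.

<S> → <B>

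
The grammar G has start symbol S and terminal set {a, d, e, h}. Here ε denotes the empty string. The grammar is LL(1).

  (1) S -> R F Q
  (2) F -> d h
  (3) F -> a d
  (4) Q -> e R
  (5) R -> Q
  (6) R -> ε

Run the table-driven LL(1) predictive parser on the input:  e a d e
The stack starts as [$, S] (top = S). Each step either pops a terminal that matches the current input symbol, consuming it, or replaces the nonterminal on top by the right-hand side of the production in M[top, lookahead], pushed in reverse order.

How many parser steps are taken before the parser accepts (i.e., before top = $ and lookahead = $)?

step 1: stack=$ S  input=e a d e $  — expand S -> R F Q
step 2: stack=$ Q F R  input=e a d e $  — expand R -> Q
step 3: stack=$ Q F Q  input=e a d e $  — expand Q -> e R
step 4: stack=$ Q F R e  input=e a d e $  — match e
step 5: stack=$ Q F R  input=a d e $  — expand R -> ε
step 6: stack=$ Q F  input=a d e $  — expand F -> a d
step 7: stack=$ Q d a  input=a d e $  — match a
step 8: stack=$ Q d  input=d e $  — match d
step 9: stack=$ Q  input=e $  — expand Q -> e R
step 10: stack=$ R e  input=e $  — match e
step 11: stack=$ R  input=$  — expand R -> ε
Accept reached after 11 steps.

11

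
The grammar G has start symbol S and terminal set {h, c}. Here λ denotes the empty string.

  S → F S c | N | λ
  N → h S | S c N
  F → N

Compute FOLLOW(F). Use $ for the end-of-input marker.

FIRST(S): from S→F S c we get {c, h}; from S→N we get {c, h}; from S→λ we get {λ}. So FIRST(S) = {λ, c, h}.
FIRST(N): from N→h S we get {h}; from N→S c N we get {c, h}. So FIRST(N) = {c, h}.
FIRST(F): from F→N we get {c, h}. So FIRST(F) = {c, h}.
FOLLOW(S) includes $ since S is the start symbol.
FOLLOW(F): in S→F S c, F is followed by S c with FIRST {c, h}. Thus FOLLOW(F) = {c, h}.
FOLLOW(S): in S→F S c, S is followed by c with FIRST {c}; in N→h S, the suffix after S is empty, so FOLLOW(S) ⊇ FOLLOW(N) = {$, c, h}; in N→S c N, S is followed by c N with FIRST {c}. Thus FOLLOW(S) = {$, c, h}.
FOLLOW(N): in S→N, the suffix after N is empty, so FOLLOW(N) ⊇ FOLLOW(S) = {$, c, h}; in N→S c N, the suffix after N is empty (adds nothing new); in F→N, the suffix after N is empty, so FOLLOW(N) ⊇ FOLLOW(F) = {c, h}. Thus FOLLOW(N) = {$, c, h}.

{c, h}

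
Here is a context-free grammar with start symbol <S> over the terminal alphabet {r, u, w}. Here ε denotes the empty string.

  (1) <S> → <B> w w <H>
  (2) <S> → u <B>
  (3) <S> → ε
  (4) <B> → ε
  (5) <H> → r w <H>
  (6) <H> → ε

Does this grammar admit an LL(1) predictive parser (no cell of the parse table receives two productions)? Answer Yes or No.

Yes

FIRST(<S>) = {ε, u, w}
FIRST(<B>) = {ε}
FIRST(<H>) = {ε, r}
FOLLOW(<S>) = {$}
FOLLOW(<B>) = {$, w}
FOLLOW(<H>) = {$}
Each cell of M receives at most one production.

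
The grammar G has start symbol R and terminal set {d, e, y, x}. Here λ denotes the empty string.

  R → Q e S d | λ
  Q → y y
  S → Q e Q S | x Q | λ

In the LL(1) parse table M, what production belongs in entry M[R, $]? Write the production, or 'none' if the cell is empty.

FIRST(Q) = {y}
FIRST(R) = {λ, y}  (via Q e S d)
FIRST(S) = {λ, x, y}  (via Q e Q S)
FOLLOW(R) includes $ since R is the start symbol.
FOLLOW(R): R appears on no right-hand side. Thus FOLLOW(R) = {$}.
For R → Q e S d: FIRST(Q e S d) = {y}, so it goes in M[R, t] for t ∈ {y}.
For R → λ: FIRST(λ) = {λ}, so it goes in M[R, t] for t ∈ {}; since λ ∈ FIRST, also for every t ∈ FOLLOW(R) = {$}.

R → λ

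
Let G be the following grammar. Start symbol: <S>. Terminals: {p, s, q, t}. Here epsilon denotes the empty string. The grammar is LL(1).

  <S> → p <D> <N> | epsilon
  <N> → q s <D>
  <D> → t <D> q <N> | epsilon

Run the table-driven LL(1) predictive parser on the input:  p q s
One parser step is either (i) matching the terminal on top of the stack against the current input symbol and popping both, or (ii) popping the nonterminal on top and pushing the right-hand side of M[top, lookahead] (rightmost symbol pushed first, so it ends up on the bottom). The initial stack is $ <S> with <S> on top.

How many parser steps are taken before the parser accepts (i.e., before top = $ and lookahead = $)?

7

step 1: stack=$ <S>  input=p q s $  — expand <S> → p <D> <N>
step 2: stack=$ <N> <D> p  input=p q s $  — match p
step 3: stack=$ <N> <D>  input=q s $  — expand <D> → epsilon
step 4: stack=$ <N>  input=q s $  — expand <N> → q s <D>
step 5: stack=$ <D> s q  input=q s $  — match q
step 6: stack=$ <D> s  input=s $  — match s
step 7: stack=$ <D>  input=$  — expand <D> → epsilon
Accept reached after 7 steps.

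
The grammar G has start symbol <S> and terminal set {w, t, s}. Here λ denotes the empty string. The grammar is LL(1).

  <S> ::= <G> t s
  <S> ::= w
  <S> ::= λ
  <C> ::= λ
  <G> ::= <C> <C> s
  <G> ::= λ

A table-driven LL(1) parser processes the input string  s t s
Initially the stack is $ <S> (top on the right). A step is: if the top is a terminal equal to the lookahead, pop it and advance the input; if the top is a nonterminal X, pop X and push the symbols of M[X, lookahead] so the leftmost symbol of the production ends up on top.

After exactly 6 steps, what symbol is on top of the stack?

step 1: stack=$ <S>  input=s t s $  — expand <S> ::= <G> t s
step 2: stack=$ s t <G>  input=s t s $  — expand <G> ::= <C> <C> s
step 3: stack=$ s t s <C> <C>  input=s t s $  — expand <C> ::= λ
step 4: stack=$ s t s <C>  input=s t s $  — expand <C> ::= λ
step 5: stack=$ s t s  input=s t s $  — match s
step 6: stack=$ s t  input=t s $  — match t
Stack after step 6: $ s (top = s).

s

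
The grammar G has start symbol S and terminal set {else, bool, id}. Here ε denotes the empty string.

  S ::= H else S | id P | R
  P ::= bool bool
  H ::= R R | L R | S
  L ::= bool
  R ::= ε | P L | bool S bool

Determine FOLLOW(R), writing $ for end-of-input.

{$, bool, else}

FIRST(P) = {bool}
FIRST(L) = {bool}
FIRST(R) = {ε, bool}  (via P L)
FIRST(S) = {ε, bool, else, id}  (via H else S, R)
FIRST(H) = {ε, bool, else, id}  (via R R, L R, S)
FOLLOW(S) includes $ since S is the start symbol.
FOLLOW(H): in S::=H else S, H is followed by else S with FIRST {else}. Thus FOLLOW(H) = {else}.
FOLLOW(S): in S::=H else S, the suffix after S is empty (adds nothing new); in H::=S, the suffix after S is empty, so FOLLOW(S) ⊇ FOLLOW(H) = {else}; in R::=bool S bool, S is followed by bool with FIRST {bool}. Thus FOLLOW(S) = {$, bool, else}.
FOLLOW(P): in S::=id P, the suffix after P is empty, so FOLLOW(P) ⊇ FOLLOW(S) = {$, bool, else}; in R::=P L, P is followed by L with FIRST {bool}. Thus FOLLOW(P) = {$, bool, else}.
FOLLOW(R): in S::=R, the suffix after R is empty, so FOLLOW(R) ⊇ FOLLOW(S) = {$, bool, else}; in H::=R R (occurrence 1), R is followed by R with FIRST {ε, bool}; in H::=R R (occurrence 1), the suffix after R is nullable, so FOLLOW(R) ⊇ FOLLOW(H) = {else}; in H::=R R (occurrence 2), the suffix after R is empty, so FOLLOW(R) ⊇ FOLLOW(H) = {else}; in H::=L R, the suffix after R is empty, so FOLLOW(R) ⊇ FOLLOW(H) = {else}. Thus FOLLOW(R) = {$, bool, else}.
FOLLOW(L): in H::=L R, L is followed by R with FIRST {ε, bool}; in H::=L R, the suffix after L is nullable, so FOLLOW(L) ⊇ FOLLOW(H) = {else}; in R::=P L, the suffix after L is empty, so FOLLOW(L) ⊇ FOLLOW(R) = {$, bool, else}. Thus FOLLOW(L) = {$, bool, else}.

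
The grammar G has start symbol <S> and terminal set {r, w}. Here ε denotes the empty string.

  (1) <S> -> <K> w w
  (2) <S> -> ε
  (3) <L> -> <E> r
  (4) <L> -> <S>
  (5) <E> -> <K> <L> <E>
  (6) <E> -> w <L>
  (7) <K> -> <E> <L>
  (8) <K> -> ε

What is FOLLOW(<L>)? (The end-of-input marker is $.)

FIRST(<S>): from <S>-><K> w w we get {w}; from <S>->ε we get {ε}. So FIRST(<S>) = {ε, w}.
FIRST(<L>): from <L>-><E> r we get {w}; from <L>-><S> we get {ε, w}. So FIRST(<L>) = {ε, w}.
FIRST(<E>): from <E>-><K> <L> <E> we get {w}; from <E>->w <L> we get {w}. So FIRST(<E>) = {w}.
FIRST(<K>): from <K>-><E> <L> we get {w}; from <K>->ε we get {ε}. So FIRST(<K>) = {ε, w}.
FOLLOW(<S>) includes $ since <S> is the start symbol.
FOLLOW(<K>): in <S>-><K> w w, <K> is followed by w w with FIRST {w}; in <E>-><K> <L> <E>, <K> is followed by <L> <E> with FIRST {w}. Thus FOLLOW(<K>) = {w}.
FOLLOW(<E>): in <L>-><E> r, <E> is followed by r with FIRST {r}; in <E>-><K> <L> <E>, the suffix after <E> is empty (adds nothing new); in <K>-><E> <L>, <E> is followed by <L> with FIRST {ε, w}; in <K>-><E> <L>, the suffix after <E> is nullable, so FOLLOW(<E>) ⊇ FOLLOW(<K>) = {w}. Thus FOLLOW(<E>) = {r, w}.
FOLLOW(<L>): in <E>-><K> <L> <E>, <L> is followed by <E> with FIRST {w}; in <E>->w <L>, the suffix after <L> is empty, so FOLLOW(<L>) ⊇ FOLLOW(<E>) = {r, w}; in <K>-><E> <L>, the suffix after <L> is empty, so FOLLOW(<L>) ⊇ FOLLOW(<K>) = {w}. Thus FOLLOW(<L>) = {r, w}.
FOLLOW(<S>): in <L>-><S>, the suffix after <S> is empty, so FOLLOW(<S>) ⊇ FOLLOW(<L>) = {r, w}. Thus FOLLOW(<S>) = {$, r, w}.

{r, w}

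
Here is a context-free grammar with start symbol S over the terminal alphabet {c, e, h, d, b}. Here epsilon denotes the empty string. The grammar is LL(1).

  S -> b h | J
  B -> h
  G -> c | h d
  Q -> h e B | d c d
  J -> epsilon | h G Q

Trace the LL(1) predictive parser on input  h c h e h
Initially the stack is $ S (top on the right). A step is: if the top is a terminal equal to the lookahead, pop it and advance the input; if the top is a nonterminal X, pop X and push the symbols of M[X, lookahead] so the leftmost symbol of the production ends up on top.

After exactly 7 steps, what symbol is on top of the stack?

e

     Stack    Input        Action
  1  $ S      h c h e h $  expand S -> J
  2  $ J      h c h e h $  expand J -> h G Q
  3  $ Q G h  h c h e h $  match h
  4  $ Q G    c h e h $    expand G -> c
  5  $ Q c    c h e h $    match c
  6  $ Q      h e h $      expand Q -> h e B
  7  $ B e h  h e h $      match h
Stack after step 7: $ B e (top = e).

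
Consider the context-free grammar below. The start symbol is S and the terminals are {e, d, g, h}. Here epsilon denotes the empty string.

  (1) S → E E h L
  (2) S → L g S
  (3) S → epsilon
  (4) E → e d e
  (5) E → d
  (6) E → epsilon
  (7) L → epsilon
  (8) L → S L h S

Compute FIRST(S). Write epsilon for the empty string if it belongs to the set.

FIRST(E): from E→e d e we get {e}; from E→d we get {d}; from E→epsilon we get {epsilon}. So FIRST(E) = {epsilon, d, e}.
FIRST(S): from S→E E h L we get {d, e, h}; from S→L g S we get {d, e, g, h}; from S→epsilon we get {epsilon}. So FIRST(S) = {epsilon, d, e, g, h}.
FIRST(L): from L→epsilon we get {epsilon}; from L→S L h S we get {d, e, g, h}. So FIRST(L) = {epsilon, d, e, g, h}.

{epsilon, d, e, g, h}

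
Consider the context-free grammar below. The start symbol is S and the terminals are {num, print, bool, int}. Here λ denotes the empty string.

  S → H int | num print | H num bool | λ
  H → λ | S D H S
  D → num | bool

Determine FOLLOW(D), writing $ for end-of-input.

FIRST(D): from D→num we get {num}; from D→bool we get {bool}. So FIRST(D) = {bool, num}.
FIRST(S): from S→H int we get {bool, int, num}; from S→num print we get {num}; from S→H num bool we get {bool, int, num}; from S→λ we get {λ}. So FIRST(S) = {λ, bool, int, num}.
FIRST(H): from H→λ we get {λ}; from H→S D H S we get {bool, int, num}. So FIRST(H) = {λ, bool, int, num}.
FOLLOW(S) includes $ since S is the start symbol.
FOLLOW(H): in S→H int, H is followed by int with FIRST {int}; in S→H num bool, H is followed by num bool with FIRST {num}; in H→S D H S, H is followed by S with FIRST {λ, bool, int, num}; in H→S D H S, the suffix after H is nullable (adds nothing new). Thus FOLLOW(H) = {bool, int, num}.
FOLLOW(S): in H→S D H S (occurrence 1), S is followed by D H S with FIRST {bool, num}; in H→S D H S (occurrence 2), the suffix after S is empty, so FOLLOW(S) ⊇ FOLLOW(H) = {bool, int, num}. Thus FOLLOW(S) = {$, bool, int, num}.
FOLLOW(D): in H→S D H S, D is followed by H S with FIRST {λ, bool, int, num}; in H→S D H S, the suffix after D is nullable, so FOLLOW(D) ⊇ FOLLOW(H) = {bool, int, num}. Thus FOLLOW(D) = {bool, int, num}.

{bool, int, num}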